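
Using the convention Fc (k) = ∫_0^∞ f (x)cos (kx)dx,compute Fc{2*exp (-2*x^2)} sqrt (2)*sqrt (pi)*exp (-k^2/8)/2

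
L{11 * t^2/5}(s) 22/(5 * s^3)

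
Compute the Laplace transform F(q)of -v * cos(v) (1 - q^2)/(q^2+1)^2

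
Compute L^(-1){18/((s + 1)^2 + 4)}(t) 9 * exp(-t) * sin(2 * t)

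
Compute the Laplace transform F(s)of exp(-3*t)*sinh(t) 1/((s + 3)^2 - 1)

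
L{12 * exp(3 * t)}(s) 12/(s - 3)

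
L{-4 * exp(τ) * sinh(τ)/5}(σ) -4/(5 * σ * (σ - 2))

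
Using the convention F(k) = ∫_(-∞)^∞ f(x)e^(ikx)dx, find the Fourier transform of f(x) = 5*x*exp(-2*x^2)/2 5*sqrt(2)*I*sqrt(pi)*k*exp(-k^2/8)/16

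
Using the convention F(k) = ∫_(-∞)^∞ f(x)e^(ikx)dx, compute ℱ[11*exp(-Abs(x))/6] 11/(3*(k^2 + 1))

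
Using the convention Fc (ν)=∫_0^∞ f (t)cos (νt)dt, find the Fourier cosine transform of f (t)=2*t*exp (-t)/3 2*(1 - ν^2)/ (3*(ν^2 + 1)^2)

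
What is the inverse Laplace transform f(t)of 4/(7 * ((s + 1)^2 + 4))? 2 * exp(-t) * sin(2 * t)/7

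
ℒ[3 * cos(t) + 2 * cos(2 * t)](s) 2 * s/(s^2 + 4) + 3 * s/(s^2 + 1) 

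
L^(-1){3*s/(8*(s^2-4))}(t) 3*cosh(2*t)/8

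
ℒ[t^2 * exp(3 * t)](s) 2/(s - 3)^3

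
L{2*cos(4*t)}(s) 2*s/(s^2+16)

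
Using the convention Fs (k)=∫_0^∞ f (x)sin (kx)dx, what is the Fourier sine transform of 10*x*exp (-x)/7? 20*k/ (7*(k^2 + 1)^2)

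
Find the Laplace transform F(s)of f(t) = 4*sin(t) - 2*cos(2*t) 4/(s^2 + 1) - 2*s/(s^2 + 4)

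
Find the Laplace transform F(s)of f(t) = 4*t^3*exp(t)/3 8/(s - 1)^4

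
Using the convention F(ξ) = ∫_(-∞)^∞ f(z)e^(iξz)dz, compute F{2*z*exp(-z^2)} I*sqrt(pi)*ξ*exp(-ξ^2/4)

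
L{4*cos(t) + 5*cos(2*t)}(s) 5*s/(s^2 + 4) + 4*s/(s^2 + 1)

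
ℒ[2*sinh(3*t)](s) 6/(s^2 - 9)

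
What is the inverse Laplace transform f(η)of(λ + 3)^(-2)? η * exp(-3 * η)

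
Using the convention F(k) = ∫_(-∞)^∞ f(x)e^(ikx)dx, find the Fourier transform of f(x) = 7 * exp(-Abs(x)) 14/(k^2+1)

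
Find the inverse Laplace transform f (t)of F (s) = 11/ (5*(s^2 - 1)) 11*sinh (t)/5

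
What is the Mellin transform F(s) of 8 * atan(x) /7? -4 * pi * sec(pi * s/2) /(7 * s) 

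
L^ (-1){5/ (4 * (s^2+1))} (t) 5 * sin (t)/4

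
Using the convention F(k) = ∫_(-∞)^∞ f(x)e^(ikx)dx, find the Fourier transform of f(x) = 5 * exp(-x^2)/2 5 * sqrt(pi) * exp(-k^2/4)/2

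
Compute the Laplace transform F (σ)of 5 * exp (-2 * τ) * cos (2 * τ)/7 5 * (σ + 2)/ (7 * ( (σ + 2)^2 + 4))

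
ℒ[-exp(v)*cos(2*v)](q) (1 - q)/((q - 1)^2 + 4)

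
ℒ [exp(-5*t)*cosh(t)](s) (s + 5) /((s + 5) ^2-1) 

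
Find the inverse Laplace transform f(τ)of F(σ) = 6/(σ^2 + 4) 3*sin(2*τ)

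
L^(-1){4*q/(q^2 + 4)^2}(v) v*sin(2*v)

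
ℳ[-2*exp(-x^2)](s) -gamma(s/2)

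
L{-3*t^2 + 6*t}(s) 6/s^2 - 6/s^3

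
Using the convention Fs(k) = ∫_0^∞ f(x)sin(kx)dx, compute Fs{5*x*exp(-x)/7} 10*k/(7*(k^2 + 1)^2)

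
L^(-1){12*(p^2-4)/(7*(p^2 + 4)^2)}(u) 12*u*cos(2*u)/7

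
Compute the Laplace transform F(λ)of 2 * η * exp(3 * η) 2/(λ - 3)^2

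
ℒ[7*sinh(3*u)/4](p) 21/(4*(p^2 - 9))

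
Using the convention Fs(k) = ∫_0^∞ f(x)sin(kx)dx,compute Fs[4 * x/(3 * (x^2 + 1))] 2 * pi * exp(-k)/3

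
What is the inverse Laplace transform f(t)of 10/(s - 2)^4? 5 * t^3 * exp(2 * t)/3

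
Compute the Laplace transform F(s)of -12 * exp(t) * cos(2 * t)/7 12 * (1 - s)/(7 * ((s - 1)^2 + 4))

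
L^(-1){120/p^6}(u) u^5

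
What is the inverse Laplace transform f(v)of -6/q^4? -v^3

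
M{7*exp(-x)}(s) 7*gamma(s)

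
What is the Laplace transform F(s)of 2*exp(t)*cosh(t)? 2*(s - 1)/(s*(s - 2))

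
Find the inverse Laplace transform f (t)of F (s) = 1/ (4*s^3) t^2/8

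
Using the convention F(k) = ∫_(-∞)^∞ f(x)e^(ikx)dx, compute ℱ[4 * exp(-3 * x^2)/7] 4 * sqrt(3) * sqrt(pi) * exp(-k^2/12)/21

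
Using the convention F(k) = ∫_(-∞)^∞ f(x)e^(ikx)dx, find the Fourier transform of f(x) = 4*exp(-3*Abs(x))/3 8/(k^2 + 9)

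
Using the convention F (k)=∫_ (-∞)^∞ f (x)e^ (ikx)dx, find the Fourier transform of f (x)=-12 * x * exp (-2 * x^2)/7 -3 * sqrt (2) * I * sqrt (pi) * k * exp (-k^2/8)/14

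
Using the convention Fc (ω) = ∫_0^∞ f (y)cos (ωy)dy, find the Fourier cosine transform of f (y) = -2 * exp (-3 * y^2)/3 -sqrt (3) * sqrt (pi) * exp (-ω^2/12)/9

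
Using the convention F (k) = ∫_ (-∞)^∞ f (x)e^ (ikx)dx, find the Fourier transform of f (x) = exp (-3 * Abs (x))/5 6/ (5 * (k^2 + 9))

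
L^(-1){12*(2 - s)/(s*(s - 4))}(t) -12*exp(2*t)*cosh(2*t)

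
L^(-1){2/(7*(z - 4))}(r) 2*exp(4*r)/7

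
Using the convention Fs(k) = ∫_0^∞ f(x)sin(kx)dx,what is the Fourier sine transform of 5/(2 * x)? 5 * pi/4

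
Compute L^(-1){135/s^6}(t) 9 * t^5/8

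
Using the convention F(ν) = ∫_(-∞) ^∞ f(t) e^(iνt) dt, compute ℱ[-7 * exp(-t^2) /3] -7 * sqrt(pi) * exp(-ν^2/4) /3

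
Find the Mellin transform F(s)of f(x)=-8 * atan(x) 4 * pi * sec(pi * s/2)/s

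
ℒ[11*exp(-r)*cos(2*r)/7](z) 11*(z + 1)/(7*((z + 1)^2 + 4))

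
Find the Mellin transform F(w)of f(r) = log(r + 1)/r -pi * csc(pi * w)/(w - 1)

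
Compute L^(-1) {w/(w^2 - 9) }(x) cosh(3 * x) 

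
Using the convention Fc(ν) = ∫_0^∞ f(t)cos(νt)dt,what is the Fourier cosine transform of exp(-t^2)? sqrt(pi) * exp(-ν^2/4)/2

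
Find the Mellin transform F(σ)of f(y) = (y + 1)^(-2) (-pi * σ + pi)/sin(pi * σ)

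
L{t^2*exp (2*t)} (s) 2/ (s - 2)^3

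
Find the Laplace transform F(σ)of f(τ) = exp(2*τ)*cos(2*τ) (σ - 2)/((σ - 2)^2 + 4)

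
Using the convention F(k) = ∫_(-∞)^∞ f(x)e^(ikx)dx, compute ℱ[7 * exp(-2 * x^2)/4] 7 * sqrt(2) * sqrt(pi) * exp(-k^2/8)/8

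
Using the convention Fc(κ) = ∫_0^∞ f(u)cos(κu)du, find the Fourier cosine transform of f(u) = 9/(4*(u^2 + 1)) 9*pi*exp(-κ)/8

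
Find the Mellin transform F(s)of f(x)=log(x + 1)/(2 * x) -pi * csc(pi * s)/(2 * s - 2)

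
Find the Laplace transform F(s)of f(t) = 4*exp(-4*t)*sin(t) 4/((s + 4)^2 + 1)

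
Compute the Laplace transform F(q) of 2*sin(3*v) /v 2*atan(3/q) 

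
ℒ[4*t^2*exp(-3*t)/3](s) 8/(3*(s + 3)^3)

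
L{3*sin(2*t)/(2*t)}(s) 3*atan(2/s)/2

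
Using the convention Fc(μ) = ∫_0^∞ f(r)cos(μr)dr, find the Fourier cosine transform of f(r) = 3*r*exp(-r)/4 3*(1 - μ^2)/(4*(μ^2 + 1)^2)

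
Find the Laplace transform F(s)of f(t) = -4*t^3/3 -8/s^4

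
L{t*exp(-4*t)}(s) (s+4)^(-2)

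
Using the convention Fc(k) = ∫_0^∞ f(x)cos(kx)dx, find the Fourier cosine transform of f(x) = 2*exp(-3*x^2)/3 sqrt(3)*sqrt(pi)*exp(-k^2/12)/9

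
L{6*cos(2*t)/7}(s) 6*s/(7*(s^2 + 4))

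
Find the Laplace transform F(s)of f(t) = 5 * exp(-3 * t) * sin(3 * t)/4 15/(4 * ((s+3)^2+9))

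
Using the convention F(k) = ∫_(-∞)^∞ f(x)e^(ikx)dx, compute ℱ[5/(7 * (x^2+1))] 5 * pi * exp(-Abs(k))/7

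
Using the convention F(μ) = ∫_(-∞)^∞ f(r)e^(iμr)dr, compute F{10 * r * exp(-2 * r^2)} 5 * sqrt(2) * I * sqrt(pi) * μ * exp(-μ^2/8)/4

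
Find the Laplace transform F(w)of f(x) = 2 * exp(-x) 2/(w + 1)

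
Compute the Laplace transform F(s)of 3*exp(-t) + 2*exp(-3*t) 2/(s + 3) + 3/(s + 1)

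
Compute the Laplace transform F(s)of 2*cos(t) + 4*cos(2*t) 2*s/(s^2 + 1) + 4*s/(s^2 + 4)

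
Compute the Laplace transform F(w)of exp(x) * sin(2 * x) 2/((w - 1)^2+4)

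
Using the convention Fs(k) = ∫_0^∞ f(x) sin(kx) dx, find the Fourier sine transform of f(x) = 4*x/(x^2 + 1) 2*pi*exp(-k) 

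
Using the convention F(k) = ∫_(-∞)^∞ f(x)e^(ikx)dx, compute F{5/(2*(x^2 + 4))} 5*pi*exp(-2*Abs(k))/4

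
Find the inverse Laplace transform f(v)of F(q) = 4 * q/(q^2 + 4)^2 v * sin(2 * v)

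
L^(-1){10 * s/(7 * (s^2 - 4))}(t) 10 * cosh(2 * t)/7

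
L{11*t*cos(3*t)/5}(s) 11*(s^2 - 9)/(5*(s^2 + 9)^2)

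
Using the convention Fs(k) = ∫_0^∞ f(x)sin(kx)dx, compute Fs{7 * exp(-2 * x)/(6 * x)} 7 * atan(k/2)/6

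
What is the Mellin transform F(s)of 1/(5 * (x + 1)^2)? (-pi * s + pi)/(5 * sin(pi * s))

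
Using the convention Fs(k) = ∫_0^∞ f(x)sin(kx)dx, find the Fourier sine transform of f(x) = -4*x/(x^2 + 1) -2*pi*exp(-k)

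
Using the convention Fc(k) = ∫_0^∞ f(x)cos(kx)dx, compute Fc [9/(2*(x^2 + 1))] 9*pi*exp(-k)/4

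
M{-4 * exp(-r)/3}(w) -4 * gamma(w)/3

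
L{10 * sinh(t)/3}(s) 10/(3 * (s^2 - 1))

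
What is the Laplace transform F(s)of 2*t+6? 6/s+2/s^2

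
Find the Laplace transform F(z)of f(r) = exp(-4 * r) 1/(z + 4)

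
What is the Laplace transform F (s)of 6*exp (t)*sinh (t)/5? 6/ (5*s*(s - 2))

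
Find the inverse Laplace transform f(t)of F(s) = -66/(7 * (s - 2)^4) -11 * t^3 * exp(2 * t)/7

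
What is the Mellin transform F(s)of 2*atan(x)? -pi*sec(pi*s/2)/s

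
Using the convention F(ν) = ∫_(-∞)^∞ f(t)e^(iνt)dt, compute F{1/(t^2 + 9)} pi*exp(-3*Abs(ν))/3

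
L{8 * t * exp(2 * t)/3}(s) 8/(3 * (s - 2)^2)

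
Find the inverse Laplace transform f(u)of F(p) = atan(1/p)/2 sin(u)/(2 * u)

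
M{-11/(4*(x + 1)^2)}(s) 11*pi*(s - 1)/(4*sin(pi*s))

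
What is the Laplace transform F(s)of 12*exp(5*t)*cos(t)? 12*(s - 5)/((s - 5)^2 + 1)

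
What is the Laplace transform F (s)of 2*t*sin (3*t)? 12*s/ (s^2 + 9)^2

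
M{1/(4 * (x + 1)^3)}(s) pi * (s - 2) * (s - 1)/(8 * sin(pi * s))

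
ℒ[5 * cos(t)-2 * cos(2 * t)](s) 5 * s/(s^2 + 1)-2 * s/(s^2 + 4)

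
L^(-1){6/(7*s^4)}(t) t^3/7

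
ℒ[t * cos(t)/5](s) (s^2 - 1)/(5 * (s^2 + 1)^2)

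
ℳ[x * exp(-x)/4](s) gamma(s + 1)/4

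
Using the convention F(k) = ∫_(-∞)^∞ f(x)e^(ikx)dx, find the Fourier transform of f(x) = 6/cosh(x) 6*pi/cosh(pi*k/2)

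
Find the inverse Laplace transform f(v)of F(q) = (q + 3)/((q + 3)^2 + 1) exp(-3*v)*cos(v)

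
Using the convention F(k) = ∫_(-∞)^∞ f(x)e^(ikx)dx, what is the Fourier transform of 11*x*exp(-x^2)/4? 11*I*sqrt(pi)*k*exp(-k^2/4)/8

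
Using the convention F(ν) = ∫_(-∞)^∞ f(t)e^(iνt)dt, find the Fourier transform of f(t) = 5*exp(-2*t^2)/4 5*sqrt(2)*sqrt(pi)*exp(-ν^2/8)/8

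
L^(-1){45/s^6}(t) 3*t^5/8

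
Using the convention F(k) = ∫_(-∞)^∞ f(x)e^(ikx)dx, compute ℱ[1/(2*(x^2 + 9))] pi*exp(-3*Abs(k))/6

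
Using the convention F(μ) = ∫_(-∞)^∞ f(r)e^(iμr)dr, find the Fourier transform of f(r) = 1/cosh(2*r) pi/(2*cosh(pi*μ/4))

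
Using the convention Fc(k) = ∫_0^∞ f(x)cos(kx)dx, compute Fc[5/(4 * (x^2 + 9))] 5 * pi * exp(-3 * k)/24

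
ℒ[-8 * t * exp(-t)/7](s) -8/(7 * (s + 1)^2)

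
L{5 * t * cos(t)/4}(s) 5 * (s^2 - 1)/(4 * (s^2+1)^2)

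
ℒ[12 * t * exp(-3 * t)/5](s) 12/(5 * (s + 3)^2)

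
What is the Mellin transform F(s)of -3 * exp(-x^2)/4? -3 * gamma(s/2)/8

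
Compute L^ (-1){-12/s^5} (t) -t^4/2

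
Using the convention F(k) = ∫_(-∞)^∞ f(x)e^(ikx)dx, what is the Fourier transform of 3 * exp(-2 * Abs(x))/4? 3/(k^2 + 4)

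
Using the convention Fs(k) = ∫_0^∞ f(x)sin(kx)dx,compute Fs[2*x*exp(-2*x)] 8*k/(k^2 + 4)^2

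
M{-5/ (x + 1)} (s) -5*pi*csc (pi*s)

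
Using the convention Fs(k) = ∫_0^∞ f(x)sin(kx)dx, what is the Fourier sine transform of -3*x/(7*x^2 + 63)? -3*pi*exp(-3*k)/14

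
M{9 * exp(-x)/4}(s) 9 * gamma(s)/4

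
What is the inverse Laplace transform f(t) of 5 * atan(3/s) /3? 5 * sin(3 * t) /(3 * t) 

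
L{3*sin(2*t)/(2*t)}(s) 3*atan(2/s)/2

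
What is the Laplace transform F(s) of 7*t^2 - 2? 14/s^3 - 2/s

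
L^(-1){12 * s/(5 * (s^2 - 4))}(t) 12 * cosh(2 * t)/5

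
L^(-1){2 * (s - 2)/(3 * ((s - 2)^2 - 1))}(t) 2 * exp(2 * t) * cosh(t)/3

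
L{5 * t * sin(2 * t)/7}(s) 20 * s/(7 * (s^2+4)^2)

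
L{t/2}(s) 1/(2 * s^2)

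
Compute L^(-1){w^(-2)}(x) x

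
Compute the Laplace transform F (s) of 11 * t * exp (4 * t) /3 11/ (3 * (s - 4) ^2) 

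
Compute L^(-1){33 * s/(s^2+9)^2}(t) 11 * t * sin(3 * t)/2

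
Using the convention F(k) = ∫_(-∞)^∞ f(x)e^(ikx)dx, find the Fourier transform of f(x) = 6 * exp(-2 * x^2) 3 * sqrt(2) * sqrt(pi) * exp(-k^2/8)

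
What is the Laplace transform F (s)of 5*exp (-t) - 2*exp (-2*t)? 5/ (s+1) - 2/ (s+2)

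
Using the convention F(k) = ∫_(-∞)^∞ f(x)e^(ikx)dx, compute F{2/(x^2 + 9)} 2*pi*exp(-3*Abs(k))/3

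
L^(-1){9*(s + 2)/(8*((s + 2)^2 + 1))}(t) 9*exp(-2*t)*cos(t)/8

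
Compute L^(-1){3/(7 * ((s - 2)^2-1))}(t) 3 * exp(2 * t) * sinh(t)/7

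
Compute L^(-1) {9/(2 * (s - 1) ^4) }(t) 3 * t^3 * exp(t) /4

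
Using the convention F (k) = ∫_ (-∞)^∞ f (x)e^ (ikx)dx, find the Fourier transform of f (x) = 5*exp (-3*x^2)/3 5*sqrt (3)*sqrt (pi)*exp (-k^2/12)/9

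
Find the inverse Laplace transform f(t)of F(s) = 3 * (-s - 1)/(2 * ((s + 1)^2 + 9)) -3 * exp(-t) * cos(3 * t)/2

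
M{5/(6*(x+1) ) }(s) 5*pi*csc(pi*s) /6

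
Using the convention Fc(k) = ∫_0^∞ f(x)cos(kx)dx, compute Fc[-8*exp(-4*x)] -32/(k^2 + 16)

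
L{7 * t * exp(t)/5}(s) 7/(5 * (s - 1)^2)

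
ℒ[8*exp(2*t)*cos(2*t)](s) 8*(s - 2) /((s - 2) ^2 + 4) 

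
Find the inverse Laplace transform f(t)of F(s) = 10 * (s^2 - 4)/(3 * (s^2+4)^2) 10 * t * cos(2 * t)/3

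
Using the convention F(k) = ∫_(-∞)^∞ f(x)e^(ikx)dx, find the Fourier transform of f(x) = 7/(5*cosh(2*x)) 7*pi/(10*cosh(pi*k/4))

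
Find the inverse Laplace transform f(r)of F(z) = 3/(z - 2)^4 r^3 * exp(2 * r)/2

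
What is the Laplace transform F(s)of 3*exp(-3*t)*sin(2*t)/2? 3/((s + 3)^2 + 4)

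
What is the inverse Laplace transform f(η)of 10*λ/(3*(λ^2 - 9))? 10*cosh(3*η)/3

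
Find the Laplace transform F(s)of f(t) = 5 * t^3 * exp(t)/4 15/(2 * (s - 1)^4)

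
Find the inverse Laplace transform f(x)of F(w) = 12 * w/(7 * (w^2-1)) 12 * cosh(x)/7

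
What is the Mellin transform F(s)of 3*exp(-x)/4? 3*gamma(s)/4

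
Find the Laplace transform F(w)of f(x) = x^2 2/w^3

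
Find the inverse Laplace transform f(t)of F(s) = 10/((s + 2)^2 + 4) 5*exp(-2*t)*sin(2*t)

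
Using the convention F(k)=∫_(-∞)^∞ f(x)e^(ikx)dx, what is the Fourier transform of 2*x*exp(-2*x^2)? sqrt(2)*I*sqrt(pi)*k*exp(-k^2/8)/4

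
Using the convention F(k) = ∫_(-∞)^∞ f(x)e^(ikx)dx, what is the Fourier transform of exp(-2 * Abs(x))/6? 2/(3 * (k^2 + 4))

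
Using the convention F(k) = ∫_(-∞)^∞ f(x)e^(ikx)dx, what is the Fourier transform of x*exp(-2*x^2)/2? sqrt(2)*I*sqrt(pi)*k*exp(-k^2/8)/16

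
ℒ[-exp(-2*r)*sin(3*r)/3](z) -1/((z + 2)^2 + 9)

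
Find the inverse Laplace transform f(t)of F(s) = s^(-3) t^2/2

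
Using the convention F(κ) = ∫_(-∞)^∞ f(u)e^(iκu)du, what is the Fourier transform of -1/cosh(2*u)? -pi/(2*cosh(pi*κ/4))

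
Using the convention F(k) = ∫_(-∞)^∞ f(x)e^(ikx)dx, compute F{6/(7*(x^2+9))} 2*pi*exp(-3*Abs(k))/7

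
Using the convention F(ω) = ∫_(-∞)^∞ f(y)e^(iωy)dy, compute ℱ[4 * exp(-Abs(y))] 8/(ω^2 + 1)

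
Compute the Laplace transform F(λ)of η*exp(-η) (λ + 1)^(-2)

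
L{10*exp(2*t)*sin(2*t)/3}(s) 20/(3*((s - 2)^2 + 4))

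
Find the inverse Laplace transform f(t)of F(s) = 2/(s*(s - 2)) 2*exp(t)*sinh(t)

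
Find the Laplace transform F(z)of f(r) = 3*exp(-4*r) 3/(z + 4)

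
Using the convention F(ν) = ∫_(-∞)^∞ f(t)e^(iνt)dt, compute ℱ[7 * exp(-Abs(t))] 14/(ν^2 + 1)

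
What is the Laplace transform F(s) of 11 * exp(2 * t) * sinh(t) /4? 11/(4 * ((s - 2) ^2 - 1) ) 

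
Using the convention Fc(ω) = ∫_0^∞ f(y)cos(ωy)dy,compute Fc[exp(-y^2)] sqrt(pi) * exp(-ω^2/4)/2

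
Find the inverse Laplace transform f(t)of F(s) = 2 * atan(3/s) 2 * sin(3 * t)/t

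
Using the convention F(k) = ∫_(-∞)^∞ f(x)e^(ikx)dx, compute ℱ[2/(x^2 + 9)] 2 * pi * exp(-3 * Abs(k))/3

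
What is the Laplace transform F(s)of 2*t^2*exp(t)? 4/(s - 1)^3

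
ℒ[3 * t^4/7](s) 72/(7 * s^5)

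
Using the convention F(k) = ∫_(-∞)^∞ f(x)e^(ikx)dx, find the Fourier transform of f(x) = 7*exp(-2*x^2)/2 7*sqrt(2)*sqrt(pi)*exp(-k^2/8)/4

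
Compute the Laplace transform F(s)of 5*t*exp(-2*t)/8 5/(8*(s+2)^2)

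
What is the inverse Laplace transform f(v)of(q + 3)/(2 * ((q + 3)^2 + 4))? exp(-3 * v) * cos(2 * v)/2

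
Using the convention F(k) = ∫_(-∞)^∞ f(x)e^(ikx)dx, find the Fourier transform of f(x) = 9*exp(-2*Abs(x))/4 9/(k^2 + 4)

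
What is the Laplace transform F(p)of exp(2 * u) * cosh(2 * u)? (p - 2)/(p * (p - 4))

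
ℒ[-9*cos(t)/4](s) -9*s/(4*s^2 + 4)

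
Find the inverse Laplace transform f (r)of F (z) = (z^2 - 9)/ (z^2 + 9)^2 r*cos (3*r)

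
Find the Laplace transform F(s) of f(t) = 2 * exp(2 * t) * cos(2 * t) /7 2 * (s - 2) /(7 * ((s - 2) ^2 + 4) ) 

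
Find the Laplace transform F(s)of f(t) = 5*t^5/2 300/s^6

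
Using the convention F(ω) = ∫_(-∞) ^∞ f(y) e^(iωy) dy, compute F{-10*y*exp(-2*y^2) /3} -5*sqrt(2)*I*sqrt(pi)*ω*exp(-ω^2/8) /12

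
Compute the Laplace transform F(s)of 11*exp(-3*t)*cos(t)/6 11*(s + 3)/(6*((s + 3)^2 + 1))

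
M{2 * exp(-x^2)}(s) gamma(s/2)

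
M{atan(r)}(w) -pi * sec(pi * w/2)/(2 * w)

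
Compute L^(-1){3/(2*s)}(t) 3/2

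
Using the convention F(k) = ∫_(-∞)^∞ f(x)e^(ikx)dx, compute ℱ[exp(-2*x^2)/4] sqrt(2)*sqrt(pi)*exp(-k^2/8)/8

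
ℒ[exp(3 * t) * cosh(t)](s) (s - 3)/((s - 3)^2 - 1)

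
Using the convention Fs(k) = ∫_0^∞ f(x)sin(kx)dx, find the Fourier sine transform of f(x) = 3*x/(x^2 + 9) 3*pi*exp(-3*k)/2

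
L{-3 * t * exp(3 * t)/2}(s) -3/(2 * (s - 3)^2)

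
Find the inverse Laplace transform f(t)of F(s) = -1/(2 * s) -1/2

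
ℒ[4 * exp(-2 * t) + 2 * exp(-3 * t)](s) 4/(s + 2) + 2/(s + 3)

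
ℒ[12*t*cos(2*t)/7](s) 12*(s^2 - 4)/(7*(s^2 + 4)^2)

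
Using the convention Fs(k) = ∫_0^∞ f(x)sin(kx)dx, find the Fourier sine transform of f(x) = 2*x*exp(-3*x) 12*k/(k^2+9)^2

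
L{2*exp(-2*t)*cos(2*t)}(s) 2*(s + 2)/((s + 2)^2 + 4)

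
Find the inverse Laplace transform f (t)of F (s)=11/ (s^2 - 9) 11 * sinh (3 * t)/3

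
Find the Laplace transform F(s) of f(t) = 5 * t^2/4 5/(2 * s^3) 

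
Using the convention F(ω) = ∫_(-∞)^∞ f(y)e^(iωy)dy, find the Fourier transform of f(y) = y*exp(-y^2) I*sqrt(pi)*ω*exp(-ω^2/4)/2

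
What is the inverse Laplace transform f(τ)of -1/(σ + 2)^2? -τ*exp(-2*τ)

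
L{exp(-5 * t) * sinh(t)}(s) 1/((s + 5)^2-1)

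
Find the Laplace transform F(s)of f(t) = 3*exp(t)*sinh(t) 3/(s*(s - 2))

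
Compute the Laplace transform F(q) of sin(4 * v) 4/(q^2 + 16) 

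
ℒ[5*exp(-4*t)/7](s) 5/(7*(s + 4))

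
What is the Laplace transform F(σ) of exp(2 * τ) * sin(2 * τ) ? 2/((σ - 2) ^2+4) 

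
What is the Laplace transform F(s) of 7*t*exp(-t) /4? 7/(4*(s + 1) ^2) 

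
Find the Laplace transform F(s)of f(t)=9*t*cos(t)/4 9*(s^2 - 1)/(4*(s^2 + 1)^2)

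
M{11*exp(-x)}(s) 11*gamma(s)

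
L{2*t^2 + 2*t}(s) 4/s^3 + 2/s^2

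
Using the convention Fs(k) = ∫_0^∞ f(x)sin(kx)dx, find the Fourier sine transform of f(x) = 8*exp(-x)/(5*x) 8*atan(k)/5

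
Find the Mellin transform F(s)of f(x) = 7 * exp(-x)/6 7 * gamma(s)/6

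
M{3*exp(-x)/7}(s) 3*gamma(s)/7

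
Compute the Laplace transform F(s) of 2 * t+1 2/s^2+1/s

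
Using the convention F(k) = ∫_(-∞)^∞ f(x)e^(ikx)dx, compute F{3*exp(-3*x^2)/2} sqrt(3)*sqrt(pi)*exp(-k^2/12)/2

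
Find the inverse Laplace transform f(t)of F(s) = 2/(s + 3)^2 2*t*exp(-3*t)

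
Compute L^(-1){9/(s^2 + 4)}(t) 9*sin(2*t)/2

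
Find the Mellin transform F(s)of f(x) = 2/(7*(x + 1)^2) -2*pi*(s - 1)/(7*sin(pi*s))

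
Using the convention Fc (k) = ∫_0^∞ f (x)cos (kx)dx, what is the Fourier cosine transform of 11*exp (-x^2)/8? 11*sqrt (pi)*exp (-k^2/4)/16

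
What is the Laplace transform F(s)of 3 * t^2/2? 3/s^3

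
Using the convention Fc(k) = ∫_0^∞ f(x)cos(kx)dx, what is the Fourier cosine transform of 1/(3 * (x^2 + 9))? pi * exp(-3 * k)/18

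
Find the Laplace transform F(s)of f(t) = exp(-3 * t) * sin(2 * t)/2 1/((s + 3)^2 + 4)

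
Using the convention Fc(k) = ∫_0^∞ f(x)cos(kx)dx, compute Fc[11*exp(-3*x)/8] 33/(8*(k^2 + 9))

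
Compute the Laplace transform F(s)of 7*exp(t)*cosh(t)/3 7*(s - 1)/(3*s*(s - 2))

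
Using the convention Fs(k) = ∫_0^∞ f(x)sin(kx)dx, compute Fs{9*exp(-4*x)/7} 9*k/(7*(k^2 + 16))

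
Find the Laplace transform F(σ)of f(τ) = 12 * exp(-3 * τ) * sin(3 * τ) 36/((σ+3)^2+9)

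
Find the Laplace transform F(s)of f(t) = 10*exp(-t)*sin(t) 10/((s + 1)^2 + 1)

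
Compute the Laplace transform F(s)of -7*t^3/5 -42/(5*s^4)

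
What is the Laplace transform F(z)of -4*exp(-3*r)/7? -4/(7*z+21)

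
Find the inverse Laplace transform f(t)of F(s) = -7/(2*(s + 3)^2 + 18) -7*exp(-3*t)*sin(3*t)/6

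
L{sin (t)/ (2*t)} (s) atan (1/s)/2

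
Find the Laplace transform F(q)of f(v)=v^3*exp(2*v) 6/(q - 2)^4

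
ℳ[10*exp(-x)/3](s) 10*gamma(s)/3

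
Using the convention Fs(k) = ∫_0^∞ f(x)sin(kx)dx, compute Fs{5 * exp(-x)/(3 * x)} 5 * atan(k)/3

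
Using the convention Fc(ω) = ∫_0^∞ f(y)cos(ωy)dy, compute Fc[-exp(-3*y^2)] -sqrt(3)*sqrt(pi)*exp(-ω^2/12)/6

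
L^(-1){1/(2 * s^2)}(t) t/2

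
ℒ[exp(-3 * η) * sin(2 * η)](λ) 2/((λ + 3)^2 + 4)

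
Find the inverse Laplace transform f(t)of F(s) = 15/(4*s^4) 5*t^3/8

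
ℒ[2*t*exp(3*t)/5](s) 2/(5*(s - 3)^2)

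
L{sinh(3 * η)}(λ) 3/(λ^2-9)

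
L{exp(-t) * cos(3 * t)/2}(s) (s+1)/(2 * ((s+1)^2+9))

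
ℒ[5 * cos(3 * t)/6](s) 5 * s/(6 * (s^2 + 9))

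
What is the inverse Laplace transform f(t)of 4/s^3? 2*t^2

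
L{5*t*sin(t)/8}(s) 5*s/(4*(s^2 + 1)^2)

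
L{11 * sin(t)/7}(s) 11/(7 * (s^2+1))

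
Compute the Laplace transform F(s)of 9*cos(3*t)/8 9*s/(8*(s^2 + 9))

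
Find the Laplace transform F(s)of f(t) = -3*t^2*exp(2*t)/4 -3/(2*(s - 2)^3)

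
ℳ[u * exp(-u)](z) gamma(z + 1)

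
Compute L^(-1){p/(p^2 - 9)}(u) cosh(3*u)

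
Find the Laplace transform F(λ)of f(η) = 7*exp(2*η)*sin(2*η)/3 14/(3*((λ - 2)^2+4))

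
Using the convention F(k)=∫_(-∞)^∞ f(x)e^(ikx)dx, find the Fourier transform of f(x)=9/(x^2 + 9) 3*pi*exp(-3*Abs(k))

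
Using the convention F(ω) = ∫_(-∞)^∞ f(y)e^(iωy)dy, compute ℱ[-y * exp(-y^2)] -I * sqrt(pi) * ω * exp(-ω^2/4)/2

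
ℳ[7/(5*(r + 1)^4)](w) 7*gamma(w)*gamma(4 - w)/30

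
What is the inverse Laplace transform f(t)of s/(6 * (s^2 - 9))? cosh(3 * t)/6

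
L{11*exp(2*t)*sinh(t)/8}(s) 11/(8*((s - 2)^2 - 1))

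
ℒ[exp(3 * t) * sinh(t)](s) 1/((s - 3)^2 - 1)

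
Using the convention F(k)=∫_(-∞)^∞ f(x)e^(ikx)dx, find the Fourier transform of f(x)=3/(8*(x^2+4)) 3*pi*exp(-2*Abs(k))/16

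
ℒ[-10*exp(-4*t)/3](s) -10/(3*s + 12)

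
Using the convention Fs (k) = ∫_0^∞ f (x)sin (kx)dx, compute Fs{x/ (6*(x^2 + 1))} pi*exp (-k)/12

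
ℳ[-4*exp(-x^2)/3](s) -2*gamma(s/2)/3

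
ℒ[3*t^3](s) 18/s^4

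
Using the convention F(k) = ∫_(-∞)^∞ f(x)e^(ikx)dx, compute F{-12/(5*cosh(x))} -12*pi/(5*cosh(pi*k/2))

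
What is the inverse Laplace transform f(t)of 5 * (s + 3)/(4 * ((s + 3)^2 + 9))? 5 * exp(-3 * t) * cos(3 * t)/4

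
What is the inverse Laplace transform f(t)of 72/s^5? 3*t^4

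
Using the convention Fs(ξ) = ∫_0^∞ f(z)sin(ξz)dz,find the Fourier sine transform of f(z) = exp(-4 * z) ξ/(ξ^2 + 16)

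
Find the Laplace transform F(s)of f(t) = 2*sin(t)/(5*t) 2*atan(1/s)/5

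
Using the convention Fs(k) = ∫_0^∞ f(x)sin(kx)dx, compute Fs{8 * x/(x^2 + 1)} 4 * pi * exp(-k)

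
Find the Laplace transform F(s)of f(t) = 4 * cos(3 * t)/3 4 * s/(3 * (s^2 + 9))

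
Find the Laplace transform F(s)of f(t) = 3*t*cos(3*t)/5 3*(s^2 - 9)/(5*(s^2 + 9)^2)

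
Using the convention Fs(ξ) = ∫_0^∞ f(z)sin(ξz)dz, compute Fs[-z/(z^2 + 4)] -pi*exp(-2*ξ)/2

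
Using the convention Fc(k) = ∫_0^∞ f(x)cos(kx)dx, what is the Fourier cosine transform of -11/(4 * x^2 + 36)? -11 * pi * exp(-3 * k)/24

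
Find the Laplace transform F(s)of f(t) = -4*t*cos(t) 4*(1 - s^2)/(s^2+1)^2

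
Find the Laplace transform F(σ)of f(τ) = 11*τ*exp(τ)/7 11/(7*(σ - 1)^2)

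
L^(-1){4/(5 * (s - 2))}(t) 4 * exp(2 * t)/5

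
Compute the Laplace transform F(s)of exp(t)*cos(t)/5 (s - 1)/(5*((s - 1)^2 + 1))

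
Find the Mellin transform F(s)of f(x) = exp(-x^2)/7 gamma(s/2)/14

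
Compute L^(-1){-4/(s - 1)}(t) -4*exp(t)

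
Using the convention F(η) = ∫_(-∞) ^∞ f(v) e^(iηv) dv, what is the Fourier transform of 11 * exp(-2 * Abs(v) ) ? 44/(η^2+4) 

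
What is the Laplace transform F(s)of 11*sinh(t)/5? 11/(5*(s^2-1))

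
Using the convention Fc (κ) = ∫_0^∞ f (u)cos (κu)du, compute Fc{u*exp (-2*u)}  (4 - κ^2)/ (κ^2 + 4)^2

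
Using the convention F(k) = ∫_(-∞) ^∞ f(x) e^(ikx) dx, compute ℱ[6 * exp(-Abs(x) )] 12/(k^2 + 1) 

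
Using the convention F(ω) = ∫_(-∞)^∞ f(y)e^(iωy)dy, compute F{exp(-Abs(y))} 2/(ω^2 + 1)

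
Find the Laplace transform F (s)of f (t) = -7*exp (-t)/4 -7/ (4*s + 4)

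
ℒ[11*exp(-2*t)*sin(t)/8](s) 11/(8*((s + 2)^2 + 1))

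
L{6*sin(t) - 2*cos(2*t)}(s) 6/(s^2 + 1) - 2*s/(s^2 + 4)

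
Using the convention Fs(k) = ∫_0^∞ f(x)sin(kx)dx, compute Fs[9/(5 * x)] 9 * pi/10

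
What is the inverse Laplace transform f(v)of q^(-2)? v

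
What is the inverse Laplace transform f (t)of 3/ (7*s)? 3/7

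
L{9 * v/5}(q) 9/(5 * q^2)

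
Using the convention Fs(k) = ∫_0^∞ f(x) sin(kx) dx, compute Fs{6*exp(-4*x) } 6*k/(k^2 + 16) 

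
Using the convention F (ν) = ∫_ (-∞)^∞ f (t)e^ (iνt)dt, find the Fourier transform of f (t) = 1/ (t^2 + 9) pi*exp (-3*Abs (ν))/3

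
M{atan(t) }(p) -pi * sec(pi * p/2) /(2 * p) 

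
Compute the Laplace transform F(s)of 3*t 3/s^2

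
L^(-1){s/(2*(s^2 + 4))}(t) cos(2*t)/2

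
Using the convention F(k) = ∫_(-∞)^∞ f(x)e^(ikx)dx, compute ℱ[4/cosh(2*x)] 2*pi/cosh(pi*k/4)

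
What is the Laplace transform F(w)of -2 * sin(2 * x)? -4/(w^2 + 4)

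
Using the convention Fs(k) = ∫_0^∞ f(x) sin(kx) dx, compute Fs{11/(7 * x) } 11 * pi/14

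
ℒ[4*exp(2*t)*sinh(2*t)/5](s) 8/(5*s*(s - 4))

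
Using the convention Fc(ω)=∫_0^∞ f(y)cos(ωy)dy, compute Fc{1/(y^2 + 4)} pi * exp(-2 * ω)/4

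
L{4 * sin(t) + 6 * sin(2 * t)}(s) 12/(s^2 + 4) + 4/(s^2 + 1)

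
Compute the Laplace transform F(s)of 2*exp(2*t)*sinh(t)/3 2/(3*((s - 2)^2 - 1))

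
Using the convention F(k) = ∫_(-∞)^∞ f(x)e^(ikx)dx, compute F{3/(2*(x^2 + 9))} pi*exp(-3*Abs(k))/2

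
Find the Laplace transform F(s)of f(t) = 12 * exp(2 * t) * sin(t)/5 12/(5 * ((s - 2)^2 + 1))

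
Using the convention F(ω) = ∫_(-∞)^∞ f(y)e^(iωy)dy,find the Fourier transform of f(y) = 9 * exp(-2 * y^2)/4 9 * sqrt(2) * sqrt(pi) * exp(-ω^2/8)/8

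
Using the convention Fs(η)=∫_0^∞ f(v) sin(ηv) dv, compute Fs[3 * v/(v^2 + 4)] 3 * pi * exp(-2 * η) /2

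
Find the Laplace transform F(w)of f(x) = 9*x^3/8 27/(4*w^4)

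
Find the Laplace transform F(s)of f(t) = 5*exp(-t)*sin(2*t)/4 5/(2*((s+1)^2+4))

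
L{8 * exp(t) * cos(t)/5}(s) 8 * (s - 1)/(5 * ((s - 1)^2 + 1))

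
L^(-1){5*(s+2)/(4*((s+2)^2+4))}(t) 5*exp(-2*t)*cos(2*t)/4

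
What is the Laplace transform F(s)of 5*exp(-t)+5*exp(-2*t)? 5/(s+2)+5/(s+1)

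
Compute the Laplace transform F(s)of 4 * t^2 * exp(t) 8/(s - 1)^3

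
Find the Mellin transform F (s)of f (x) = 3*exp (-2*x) 3*gamma (s)/2^s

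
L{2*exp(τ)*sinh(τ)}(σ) 2/(σ*(σ - 2))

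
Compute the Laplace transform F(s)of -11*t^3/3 -22/s^4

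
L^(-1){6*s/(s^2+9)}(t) 6*cos(3*t)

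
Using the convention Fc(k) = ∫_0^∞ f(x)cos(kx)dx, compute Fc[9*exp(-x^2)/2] 9*sqrt(pi)*exp(-k^2/4)/4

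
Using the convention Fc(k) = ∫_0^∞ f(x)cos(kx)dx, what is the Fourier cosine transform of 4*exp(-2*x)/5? 8/(5*(k^2 + 4))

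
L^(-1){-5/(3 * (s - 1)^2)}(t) -5 * t * exp(t)/3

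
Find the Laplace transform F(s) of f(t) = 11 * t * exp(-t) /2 11/(2 * (s + 1) ^2) 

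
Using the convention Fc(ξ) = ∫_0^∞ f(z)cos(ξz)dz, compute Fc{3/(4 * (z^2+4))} 3 * pi * exp(-2 * ξ)/16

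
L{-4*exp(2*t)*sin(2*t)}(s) -8/((s - 2)^2 + 4)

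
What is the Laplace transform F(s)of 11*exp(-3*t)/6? 11/(6*(s + 3))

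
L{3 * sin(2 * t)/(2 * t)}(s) 3 * atan(2/s)/2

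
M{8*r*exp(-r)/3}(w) 8*gamma(w + 1)/3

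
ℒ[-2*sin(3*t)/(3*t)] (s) -2*atan(3/s)/3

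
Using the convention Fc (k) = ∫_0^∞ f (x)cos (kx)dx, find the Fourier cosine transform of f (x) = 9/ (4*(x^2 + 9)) 3*pi*exp (-3*k)/8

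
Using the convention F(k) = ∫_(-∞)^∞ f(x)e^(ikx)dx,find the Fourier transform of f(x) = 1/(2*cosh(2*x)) pi/(4*cosh(pi*k/4))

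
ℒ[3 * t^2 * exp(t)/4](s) 3/(2 * (s - 1)^3)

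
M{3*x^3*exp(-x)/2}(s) 3*gamma(s + 3)/2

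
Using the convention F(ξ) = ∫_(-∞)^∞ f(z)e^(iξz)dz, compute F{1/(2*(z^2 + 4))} pi*exp(-2*Abs(ξ))/4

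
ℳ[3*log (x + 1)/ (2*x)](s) -3*pi*csc (pi*s)/ (2*s - 2)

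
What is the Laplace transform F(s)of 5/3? 5/(3 * s)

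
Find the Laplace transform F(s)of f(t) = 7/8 7/(8 * s)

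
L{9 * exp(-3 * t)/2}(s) 9/(2 * (s + 3))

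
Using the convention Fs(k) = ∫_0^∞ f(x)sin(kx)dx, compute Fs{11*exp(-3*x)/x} 11*atan(k/3)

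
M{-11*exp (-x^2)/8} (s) -11*gamma (s/2)/16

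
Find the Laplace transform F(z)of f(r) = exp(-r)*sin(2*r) 2/((z + 1)^2 + 4)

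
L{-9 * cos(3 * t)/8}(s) -9 * s/(8 * s^2 + 72)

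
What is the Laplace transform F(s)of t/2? 1/(2 * s^2)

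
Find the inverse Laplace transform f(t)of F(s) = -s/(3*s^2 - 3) -cosh(t)/3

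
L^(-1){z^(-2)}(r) r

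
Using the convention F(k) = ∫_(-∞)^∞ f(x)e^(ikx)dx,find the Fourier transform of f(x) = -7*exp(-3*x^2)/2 -7*sqrt(3)*sqrt(pi)*exp(-k^2/12)/6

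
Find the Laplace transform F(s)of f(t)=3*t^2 6/s^3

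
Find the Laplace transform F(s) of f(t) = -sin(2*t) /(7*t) -atan(2/s) /7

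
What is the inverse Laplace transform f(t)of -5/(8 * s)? -5/8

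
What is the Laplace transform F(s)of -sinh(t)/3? -1/(3*s^2-3)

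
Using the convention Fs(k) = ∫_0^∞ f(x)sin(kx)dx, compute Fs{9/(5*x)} 9*pi/10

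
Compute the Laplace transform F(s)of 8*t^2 16/s^3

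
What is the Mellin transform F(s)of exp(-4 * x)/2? gamma(s)/(2 * 2^(2 * s))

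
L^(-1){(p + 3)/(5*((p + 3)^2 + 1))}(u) exp(-3*u)*cos(u)/5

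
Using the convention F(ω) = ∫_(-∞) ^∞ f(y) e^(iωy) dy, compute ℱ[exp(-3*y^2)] sqrt(3)*sqrt(pi)*exp(-ω^2/12) /3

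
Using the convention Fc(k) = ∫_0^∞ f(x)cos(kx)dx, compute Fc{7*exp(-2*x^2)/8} 7*sqrt(2)*sqrt(pi)*exp(-k^2/8)/32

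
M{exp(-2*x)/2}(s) gamma(s)/(2*2^s)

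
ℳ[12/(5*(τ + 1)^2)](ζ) -12*pi*(ζ - 1)/(5*sin(pi*ζ))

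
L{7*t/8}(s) 7/(8*s^2)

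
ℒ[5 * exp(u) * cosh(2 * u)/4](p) 5 * (p - 1)/(4 * ((p - 1)^2 - 4))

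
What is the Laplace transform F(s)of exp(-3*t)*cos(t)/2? (s + 3)/(2*((s + 3)^2 + 1))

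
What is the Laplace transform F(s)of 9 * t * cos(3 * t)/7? 9 * (s^2 - 9)/(7 * (s^2 + 9)^2)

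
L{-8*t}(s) -8/s^2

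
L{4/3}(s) 4/(3*s)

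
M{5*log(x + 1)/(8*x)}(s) -5*pi*csc(pi*s)/(8*s - 8)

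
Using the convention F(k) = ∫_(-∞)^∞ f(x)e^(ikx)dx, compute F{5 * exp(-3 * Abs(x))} 30/(k^2+9)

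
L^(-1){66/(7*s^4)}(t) 11*t^3/7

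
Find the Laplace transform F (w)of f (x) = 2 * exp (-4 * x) 2/ (w + 4)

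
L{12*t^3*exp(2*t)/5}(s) 72/(5*(s - 2)^4)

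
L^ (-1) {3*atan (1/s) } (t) 3*sin (t) /t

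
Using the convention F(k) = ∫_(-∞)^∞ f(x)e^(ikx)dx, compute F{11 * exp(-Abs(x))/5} 22/(5 * (k^2 + 1))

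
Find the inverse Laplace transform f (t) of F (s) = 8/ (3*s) 8/3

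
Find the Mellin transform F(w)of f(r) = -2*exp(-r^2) -gamma(w/2)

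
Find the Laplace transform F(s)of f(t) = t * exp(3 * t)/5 1/(5 * (s - 3)^2)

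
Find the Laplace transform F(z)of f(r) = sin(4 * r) 4/(z^2 + 16)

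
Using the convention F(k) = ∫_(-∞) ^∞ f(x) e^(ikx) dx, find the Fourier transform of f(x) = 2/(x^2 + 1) 2*pi*exp(-Abs(k) ) 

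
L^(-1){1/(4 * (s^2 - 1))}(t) sinh(t)/4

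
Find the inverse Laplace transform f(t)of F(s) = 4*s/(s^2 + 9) 4*cos(3*t)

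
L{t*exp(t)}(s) (s - 1)^(-2)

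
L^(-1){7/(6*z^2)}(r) 7*r/6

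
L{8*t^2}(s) 16/s^3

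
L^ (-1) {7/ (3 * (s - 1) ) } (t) 7 * exp (t) /3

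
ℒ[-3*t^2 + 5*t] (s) 5/s^2 - 6/s^3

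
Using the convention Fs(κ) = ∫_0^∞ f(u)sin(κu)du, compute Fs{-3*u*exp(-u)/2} -3*κ/(κ^2 + 1)^2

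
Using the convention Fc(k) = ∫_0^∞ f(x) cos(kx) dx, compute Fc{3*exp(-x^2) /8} 3*sqrt(pi)*exp(-k^2/4) /16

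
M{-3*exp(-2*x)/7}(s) -3*gamma(s)/(7*2^s)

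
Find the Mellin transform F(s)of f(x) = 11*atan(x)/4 -11*pi*sec(pi*s/2)/(8*s)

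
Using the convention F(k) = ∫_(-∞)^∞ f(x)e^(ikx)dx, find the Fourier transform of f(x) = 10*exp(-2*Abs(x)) 40/(k^2 + 4)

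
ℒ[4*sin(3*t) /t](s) 4*atan(3/s) 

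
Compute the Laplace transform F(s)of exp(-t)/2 1/(2*(s + 1))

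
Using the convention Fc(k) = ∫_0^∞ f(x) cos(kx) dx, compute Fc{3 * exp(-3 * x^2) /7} sqrt(3) * sqrt(pi) * exp(-k^2/12) /14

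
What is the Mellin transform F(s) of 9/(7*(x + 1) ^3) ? 9*pi*(s - 2)*(s - 1) /(14*sin(pi*s) ) 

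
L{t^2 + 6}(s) 6/s + 2/s^3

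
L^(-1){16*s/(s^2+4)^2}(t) 4*t*sin(2*t)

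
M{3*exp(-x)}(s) 3*gamma(s)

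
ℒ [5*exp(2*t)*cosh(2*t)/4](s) 5*(s - 2)/(4*s*(s - 4))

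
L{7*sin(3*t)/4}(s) 21/(4*(s^2+9))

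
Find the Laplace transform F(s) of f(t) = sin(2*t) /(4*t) atan(2/s) /4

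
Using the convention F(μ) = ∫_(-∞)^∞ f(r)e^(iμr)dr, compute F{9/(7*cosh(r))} 9*pi/(7*cosh(pi*μ/2))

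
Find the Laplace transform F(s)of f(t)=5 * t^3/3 10/s^4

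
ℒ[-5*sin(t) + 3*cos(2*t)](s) 3*s/(s^2 + 4) - 5/(s^2 + 1)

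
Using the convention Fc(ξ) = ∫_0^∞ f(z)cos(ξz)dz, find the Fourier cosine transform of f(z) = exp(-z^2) sqrt(pi)*exp(-ξ^2/4)/2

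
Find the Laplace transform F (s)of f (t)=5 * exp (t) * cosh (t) 5 * (s - 1)/ (s * (s - 2))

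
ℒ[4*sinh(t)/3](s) 4/(3*(s^2 - 1))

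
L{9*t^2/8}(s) 9/(4*s^3) 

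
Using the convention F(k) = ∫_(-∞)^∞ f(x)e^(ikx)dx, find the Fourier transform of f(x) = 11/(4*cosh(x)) 11*pi/(4*cosh(pi*k/2))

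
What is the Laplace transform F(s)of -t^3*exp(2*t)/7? -6/(7*(s - 2)^4)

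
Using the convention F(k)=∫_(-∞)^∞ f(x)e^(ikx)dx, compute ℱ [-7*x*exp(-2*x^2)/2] -7*sqrt(2)*I*sqrt(pi)*k*exp(-k^2/8)/16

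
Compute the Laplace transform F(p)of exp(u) 1/(p - 1)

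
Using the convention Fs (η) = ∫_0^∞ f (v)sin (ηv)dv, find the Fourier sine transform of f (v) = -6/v -3*pi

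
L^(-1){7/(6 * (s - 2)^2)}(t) 7 * t * exp(2 * t)/6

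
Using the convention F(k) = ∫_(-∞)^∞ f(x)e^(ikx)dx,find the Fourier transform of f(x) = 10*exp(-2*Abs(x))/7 40/(7*(k^2+4))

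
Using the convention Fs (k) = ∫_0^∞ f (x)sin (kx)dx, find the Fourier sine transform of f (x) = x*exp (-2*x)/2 2*k/ (k^2 + 4)^2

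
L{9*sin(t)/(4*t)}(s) 9*atan(1/s)/4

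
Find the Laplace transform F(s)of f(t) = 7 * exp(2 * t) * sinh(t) 7/((s - 2)^2 - 1)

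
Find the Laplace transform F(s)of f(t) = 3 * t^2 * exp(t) 6/(s - 1)^3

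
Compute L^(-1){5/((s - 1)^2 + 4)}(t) 5 * exp(t) * sin(2 * t)/2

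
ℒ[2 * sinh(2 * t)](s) 4/(s^2 - 4)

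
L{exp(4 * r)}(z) 1/(z - 4)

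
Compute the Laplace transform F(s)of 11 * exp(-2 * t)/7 11/(7 * (s + 2))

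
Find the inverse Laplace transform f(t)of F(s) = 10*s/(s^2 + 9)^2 5*t*sin(3*t)/3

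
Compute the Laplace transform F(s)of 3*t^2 6/s^3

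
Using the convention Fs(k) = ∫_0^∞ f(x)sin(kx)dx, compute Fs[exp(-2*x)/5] k/(5*(k^2 + 4))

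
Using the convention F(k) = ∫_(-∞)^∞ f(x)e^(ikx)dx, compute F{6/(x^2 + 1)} 6*pi*exp(-Abs(k))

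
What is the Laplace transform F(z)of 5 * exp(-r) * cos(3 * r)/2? 5 * (z + 1)/(2 * ((z + 1)^2 + 9))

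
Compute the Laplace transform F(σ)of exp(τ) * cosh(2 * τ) (σ - 1)/((σ - 1)^2-4)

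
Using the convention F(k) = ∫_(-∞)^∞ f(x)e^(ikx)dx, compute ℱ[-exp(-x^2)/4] -sqrt(pi)*exp(-k^2/4)/4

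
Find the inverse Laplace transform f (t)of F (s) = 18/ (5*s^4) 3*t^3/5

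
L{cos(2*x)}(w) w/(w^2 + 4)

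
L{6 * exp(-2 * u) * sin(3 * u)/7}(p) 18/(7 * ((p + 2)^2 + 9))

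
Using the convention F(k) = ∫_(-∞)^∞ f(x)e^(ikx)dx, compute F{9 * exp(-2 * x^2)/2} 9 * sqrt(2) * sqrt(pi) * exp(-k^2/8)/4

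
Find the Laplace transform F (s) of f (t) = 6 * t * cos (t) 6 * (s^2 - 1) / (s^2 + 1) ^2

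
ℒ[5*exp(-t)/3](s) 5/(3*(s+1))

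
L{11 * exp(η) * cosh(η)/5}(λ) 11 * (λ - 1)/(5 * λ * (λ - 2))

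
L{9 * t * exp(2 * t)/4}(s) 9/(4 * (s - 2)^2)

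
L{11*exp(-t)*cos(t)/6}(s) 11*(s + 1)/(6*((s + 1)^2 + 1))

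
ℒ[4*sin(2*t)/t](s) 4*atan(2/s)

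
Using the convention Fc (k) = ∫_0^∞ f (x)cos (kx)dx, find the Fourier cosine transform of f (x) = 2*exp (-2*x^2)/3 sqrt (2)*sqrt (pi)*exp (-k^2/8)/6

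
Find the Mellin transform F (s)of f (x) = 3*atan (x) -3*pi*sec (pi*s/2)/ (2*s)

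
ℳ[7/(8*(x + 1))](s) 7*pi*csc(pi*s)/8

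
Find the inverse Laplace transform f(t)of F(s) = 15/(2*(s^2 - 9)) 5*sinh(3*t)/2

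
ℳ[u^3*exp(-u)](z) gamma(z + 3)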